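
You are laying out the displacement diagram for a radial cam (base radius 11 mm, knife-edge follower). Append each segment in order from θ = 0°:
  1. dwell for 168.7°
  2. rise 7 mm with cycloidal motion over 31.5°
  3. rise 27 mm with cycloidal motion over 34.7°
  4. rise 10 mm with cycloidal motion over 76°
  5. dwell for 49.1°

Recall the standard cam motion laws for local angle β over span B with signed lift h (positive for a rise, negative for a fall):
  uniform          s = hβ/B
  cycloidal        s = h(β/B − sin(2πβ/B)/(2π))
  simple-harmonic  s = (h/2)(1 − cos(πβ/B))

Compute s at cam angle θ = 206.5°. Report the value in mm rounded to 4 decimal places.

seg 1 [0°–168.7°] dwell: s stays 0.0000
seg 2 [168.7°–200.2°] cycloidal, h=7: full span → s += 7 → s = 7.0000
seg 3 [200.2°–234.9°] cycloidal, h=27: θ=206.5° here. β=6.3, B=34.7. 27·(0.1816 − sin(2π·0.1816)/(2π)) = 0.9961 → s = 7.9961

7.9961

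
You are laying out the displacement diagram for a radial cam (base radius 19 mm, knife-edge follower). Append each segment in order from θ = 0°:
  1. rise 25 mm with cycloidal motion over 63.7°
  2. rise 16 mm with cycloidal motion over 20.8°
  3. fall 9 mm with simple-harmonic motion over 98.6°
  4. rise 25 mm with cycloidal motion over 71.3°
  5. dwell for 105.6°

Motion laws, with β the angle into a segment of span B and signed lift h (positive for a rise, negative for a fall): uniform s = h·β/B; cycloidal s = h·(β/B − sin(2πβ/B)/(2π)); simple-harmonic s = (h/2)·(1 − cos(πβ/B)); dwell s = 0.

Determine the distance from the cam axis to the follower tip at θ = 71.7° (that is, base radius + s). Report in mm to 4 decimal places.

seg 1 [0°–63.7°] cycloidal, h=25: full span → s += 25 → s = 25.0000
seg 2 [63.7°–84.5°] cycloidal, h=16: θ=71.7° here. β=8, B=20.8. 16·(0.3846 − sin(2π·0.3846)/(2π)) = 4.4652 → s = 29.4652
radial distance = base radius + s = 19 + 29.4652 = 48.4652

48.4652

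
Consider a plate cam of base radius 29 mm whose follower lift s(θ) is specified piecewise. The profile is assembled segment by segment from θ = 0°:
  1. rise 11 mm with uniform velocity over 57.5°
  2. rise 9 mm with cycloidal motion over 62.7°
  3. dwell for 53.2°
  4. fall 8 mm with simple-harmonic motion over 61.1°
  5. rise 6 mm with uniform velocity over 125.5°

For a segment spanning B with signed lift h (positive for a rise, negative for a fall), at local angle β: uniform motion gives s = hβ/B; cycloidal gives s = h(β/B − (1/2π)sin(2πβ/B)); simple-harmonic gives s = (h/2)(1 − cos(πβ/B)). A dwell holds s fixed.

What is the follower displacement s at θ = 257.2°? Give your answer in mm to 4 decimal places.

seg 1 [0°–57.5°] uniform, h=11: full span → s += 11 → s = 11.0000
seg 2 [57.5°–120.2°] cycloidal, h=9: full span → s += 9 → s = 20.0000
seg 3 [120.2°–173.4°] dwell: s stays 20.0000
seg 4 [173.4°–234.5°] simple-harmonic, h=-8: full span → s += -8 → s = 12.0000
seg 5 [234.5°–360°] uniform, h=6: θ=257.2° here. β=22.7, B=125.5. 6·22.7/125.5 = 1.0853 → s = 13.0853

13.0853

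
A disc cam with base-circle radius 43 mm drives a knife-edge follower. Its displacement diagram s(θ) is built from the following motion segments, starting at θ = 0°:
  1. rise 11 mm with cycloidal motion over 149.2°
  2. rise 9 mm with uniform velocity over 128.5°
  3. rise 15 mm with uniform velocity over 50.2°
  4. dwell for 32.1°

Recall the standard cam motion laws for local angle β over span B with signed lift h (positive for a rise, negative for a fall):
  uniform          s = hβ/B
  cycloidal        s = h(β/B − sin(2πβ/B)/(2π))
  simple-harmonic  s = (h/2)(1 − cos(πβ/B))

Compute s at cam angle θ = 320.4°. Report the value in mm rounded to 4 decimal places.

seg 1 [0°–149.2°] cycloidal, h=11: full span → s += 11 → s = 11.0000
seg 2 [149.2°–277.7°] uniform, h=9: full span → s += 9 → s = 20.0000
seg 3 [277.7°–327.9°] uniform, h=15: θ=320.4° here. β=42.7, B=50.2. 15·42.7/50.2 = 12.7590 → s = 32.7590

32.7590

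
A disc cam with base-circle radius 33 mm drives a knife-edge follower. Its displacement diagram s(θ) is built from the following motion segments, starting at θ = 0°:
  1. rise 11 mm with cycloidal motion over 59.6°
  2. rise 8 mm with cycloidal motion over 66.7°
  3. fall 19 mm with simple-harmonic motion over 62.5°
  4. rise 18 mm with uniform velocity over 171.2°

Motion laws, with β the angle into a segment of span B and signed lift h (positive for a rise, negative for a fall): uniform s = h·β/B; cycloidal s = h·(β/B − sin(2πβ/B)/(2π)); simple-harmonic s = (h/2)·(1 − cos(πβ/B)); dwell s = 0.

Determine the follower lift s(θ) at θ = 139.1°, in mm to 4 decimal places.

seg 1 [0°–59.6°] cycloidal, h=11: full span → s += 11 → s = 11.0000
seg 2 [59.6°–126.3°] cycloidal, h=8: full span → s += 8 → s = 19.0000
seg 3 [126.3°–188.8°] simple-harmonic, h=-19: θ=139.1° here. β=12.8, B=62.5. -19/2·(1 − cos(π·0.2048)) = -1.8994 → s = 17.1006

17.1006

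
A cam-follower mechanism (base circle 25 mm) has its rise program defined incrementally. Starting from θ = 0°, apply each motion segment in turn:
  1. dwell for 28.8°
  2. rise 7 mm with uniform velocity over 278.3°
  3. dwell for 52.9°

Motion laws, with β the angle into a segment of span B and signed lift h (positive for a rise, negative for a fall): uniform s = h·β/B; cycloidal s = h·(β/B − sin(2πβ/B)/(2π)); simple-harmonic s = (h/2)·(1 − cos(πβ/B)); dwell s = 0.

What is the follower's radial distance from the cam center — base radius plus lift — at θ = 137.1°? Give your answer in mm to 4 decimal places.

seg 1 [0°–28.8°] dwell: s stays 0.0000
seg 2 [28.8°–307.1°] uniform, h=7: θ=137.1° here. β=108.3, B=278.3. 7·108.3/278.3 = 2.7240 → s = 2.7240
radial distance = base radius + s = 25 + 2.7240 = 27.7240

27.7240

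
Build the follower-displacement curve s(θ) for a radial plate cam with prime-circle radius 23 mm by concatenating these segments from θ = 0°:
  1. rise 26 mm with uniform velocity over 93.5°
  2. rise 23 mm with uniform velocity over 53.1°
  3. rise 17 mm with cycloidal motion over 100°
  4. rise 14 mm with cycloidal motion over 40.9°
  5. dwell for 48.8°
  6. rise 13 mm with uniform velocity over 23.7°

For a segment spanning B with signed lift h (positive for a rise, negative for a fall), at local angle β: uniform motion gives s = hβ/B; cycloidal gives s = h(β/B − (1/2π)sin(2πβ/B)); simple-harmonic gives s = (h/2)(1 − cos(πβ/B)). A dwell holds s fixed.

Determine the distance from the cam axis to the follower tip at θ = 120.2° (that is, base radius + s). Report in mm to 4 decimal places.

seg 1 [0°–93.5°] uniform, h=26: full span → s += 26 → s = 26.0000
seg 2 [93.5°–146.6°] uniform, h=23: θ=120.2° here. β=26.7, B=53.1. 23·26.7/53.1 = 11.5650 → s = 37.5650
radial distance = base radius + s = 23 + 37.5650 = 60.5650

60.5650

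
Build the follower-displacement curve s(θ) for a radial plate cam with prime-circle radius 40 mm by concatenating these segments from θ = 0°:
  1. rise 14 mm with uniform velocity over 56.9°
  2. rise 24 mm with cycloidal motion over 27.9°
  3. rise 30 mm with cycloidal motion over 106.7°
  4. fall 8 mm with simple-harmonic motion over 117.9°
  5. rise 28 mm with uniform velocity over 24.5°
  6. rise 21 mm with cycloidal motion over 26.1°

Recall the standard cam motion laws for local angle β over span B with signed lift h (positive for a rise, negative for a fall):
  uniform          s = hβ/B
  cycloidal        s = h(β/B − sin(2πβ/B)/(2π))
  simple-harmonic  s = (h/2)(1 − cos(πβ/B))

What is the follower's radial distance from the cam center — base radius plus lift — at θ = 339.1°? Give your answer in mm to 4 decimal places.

seg 1 [0°–56.9°] uniform, h=14: full span → s += 14 → s = 14.0000
seg 2 [56.9°–84.8°] cycloidal, h=24: full span → s += 24 → s = 38.0000
seg 3 [84.8°–191.5°] cycloidal, h=30: full span → s += 30 → s = 68.0000
seg 4 [191.5°–309.4°] simple-harmonic, h=-8: full span → s += -8 → s = 60.0000
seg 5 [309.4°–333.9°] uniform, h=28: full span → s += 28 → s = 88.0000
seg 6 [333.9°–360°] cycloidal, h=21: θ=339.1° here. β=5.2, B=26.1. 21·(0.1992 − sin(2π·0.1992)/(2π)) = 1.0102 → s = 89.0102
radial distance = base radius + s = 40 + 89.0102 = 129.0102

129.0102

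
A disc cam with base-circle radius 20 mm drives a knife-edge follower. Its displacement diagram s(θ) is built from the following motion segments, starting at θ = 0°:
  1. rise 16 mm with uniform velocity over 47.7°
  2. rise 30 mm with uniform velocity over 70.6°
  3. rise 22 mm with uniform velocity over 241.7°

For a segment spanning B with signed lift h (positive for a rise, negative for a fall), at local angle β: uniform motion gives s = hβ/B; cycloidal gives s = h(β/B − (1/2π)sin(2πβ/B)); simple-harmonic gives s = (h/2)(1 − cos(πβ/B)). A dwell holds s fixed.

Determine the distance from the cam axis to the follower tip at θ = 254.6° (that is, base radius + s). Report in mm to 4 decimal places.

seg 1 [0°–47.7°] uniform, h=16: full span → s += 16 → s = 16.0000
seg 2 [47.7°–118.3°] uniform, h=30: full span → s += 30 → s = 46.0000
seg 3 [118.3°–360°] uniform, h=22: θ=254.6° here. β=136.3, B=241.7. 22·136.3/241.7 = 12.4063 → s = 58.4063
radial distance = base radius + s = 20 + 58.4063 = 78.4063

78.4063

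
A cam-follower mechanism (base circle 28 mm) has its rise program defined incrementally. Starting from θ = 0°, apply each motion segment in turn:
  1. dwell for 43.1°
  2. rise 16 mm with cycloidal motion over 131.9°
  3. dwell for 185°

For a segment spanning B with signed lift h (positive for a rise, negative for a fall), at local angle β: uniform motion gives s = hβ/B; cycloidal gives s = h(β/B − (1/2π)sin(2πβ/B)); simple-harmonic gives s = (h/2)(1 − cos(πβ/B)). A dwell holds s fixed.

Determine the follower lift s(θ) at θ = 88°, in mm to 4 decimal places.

seg 1 [0°–43.1°] dwell: s stays 0.0000
seg 2 [43.1°–175°] cycloidal, h=16: θ=88° here. β=44.9, B=131.9. 16·(0.3404 − sin(2π·0.3404)/(2π)) = 3.3000 → s = 3.3000

3.3000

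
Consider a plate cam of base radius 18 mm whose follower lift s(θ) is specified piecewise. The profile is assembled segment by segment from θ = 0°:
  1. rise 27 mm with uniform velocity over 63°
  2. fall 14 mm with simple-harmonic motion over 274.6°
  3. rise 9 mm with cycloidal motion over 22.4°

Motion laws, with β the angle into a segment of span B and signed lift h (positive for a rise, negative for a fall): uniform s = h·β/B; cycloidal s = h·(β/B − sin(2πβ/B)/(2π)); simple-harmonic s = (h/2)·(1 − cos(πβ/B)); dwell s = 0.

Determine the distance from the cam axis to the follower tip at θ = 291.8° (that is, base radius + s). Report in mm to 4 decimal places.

seg 1 [0°–63°] uniform, h=27: full span → s += 27 → s = 27.0000
seg 2 [63°–337.6°] simple-harmonic, h=-14: θ=291.8° here. β=228.8, B=274.6. -14/2·(1 − cos(π·0.8332)) = -13.0608 → s = 13.9392
radial distance = base radius + s = 18 + 13.9392 = 31.9392

31.9392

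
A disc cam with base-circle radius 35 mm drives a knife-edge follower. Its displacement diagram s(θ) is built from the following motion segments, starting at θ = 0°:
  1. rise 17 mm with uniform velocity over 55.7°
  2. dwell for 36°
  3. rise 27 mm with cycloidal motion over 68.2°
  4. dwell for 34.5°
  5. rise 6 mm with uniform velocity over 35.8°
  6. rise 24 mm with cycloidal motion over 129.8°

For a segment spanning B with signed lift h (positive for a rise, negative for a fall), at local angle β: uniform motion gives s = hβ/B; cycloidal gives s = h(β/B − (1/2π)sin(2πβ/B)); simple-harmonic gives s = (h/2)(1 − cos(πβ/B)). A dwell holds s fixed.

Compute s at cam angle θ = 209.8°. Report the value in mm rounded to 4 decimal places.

seg 1 [0°–55.7°] uniform, h=17: full span → s += 17 → s = 17.0000
seg 2 [55.7°–91.7°] dwell: s stays 17.0000
seg 3 [91.7°–159.9°] cycloidal, h=27: full span → s += 27 → s = 44.0000
seg 4 [159.9°–194.4°] dwell: s stays 44.0000
seg 5 [194.4°–230.2°] uniform, h=6: θ=209.8° here. β=15.4, B=35.8. 6·15.4/35.8 = 2.5810 → s = 46.5810

46.5810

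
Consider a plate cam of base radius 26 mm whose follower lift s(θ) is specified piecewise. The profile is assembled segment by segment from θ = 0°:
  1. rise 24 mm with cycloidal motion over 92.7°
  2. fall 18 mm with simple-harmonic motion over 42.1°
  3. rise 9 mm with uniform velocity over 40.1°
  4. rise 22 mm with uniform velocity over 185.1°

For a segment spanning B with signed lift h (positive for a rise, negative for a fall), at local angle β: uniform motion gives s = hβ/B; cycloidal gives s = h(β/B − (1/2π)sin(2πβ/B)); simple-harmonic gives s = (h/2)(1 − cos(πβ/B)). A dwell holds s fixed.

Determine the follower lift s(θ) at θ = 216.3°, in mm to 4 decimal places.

seg 1 [0°–92.7°] cycloidal, h=24: full span → s += 24 → s = 24.0000
seg 2 [92.7°–134.8°] simple-harmonic, h=-18: full span → s += -18 → s = 6.0000
seg 3 [134.8°–174.9°] uniform, h=9: full span → s += 9 → s = 15.0000
seg 4 [174.9°–360°] uniform, h=22: θ=216.3° here. β=41.4, B=185.1. 22·41.4/185.1 = 4.9206 → s = 19.9206

19.9206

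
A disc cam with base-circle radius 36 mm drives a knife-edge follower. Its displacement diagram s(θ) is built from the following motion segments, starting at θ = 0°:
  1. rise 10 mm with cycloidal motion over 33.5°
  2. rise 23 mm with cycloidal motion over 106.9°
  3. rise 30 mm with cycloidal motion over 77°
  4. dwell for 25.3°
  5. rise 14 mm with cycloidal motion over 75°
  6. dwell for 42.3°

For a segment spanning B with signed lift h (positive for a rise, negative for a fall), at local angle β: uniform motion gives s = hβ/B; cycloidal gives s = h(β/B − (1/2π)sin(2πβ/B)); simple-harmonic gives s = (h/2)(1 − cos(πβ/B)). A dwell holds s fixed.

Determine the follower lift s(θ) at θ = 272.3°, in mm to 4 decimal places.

seg 1 [0°–33.5°] cycloidal, h=10: full span → s += 10 → s = 10.0000
seg 2 [33.5°–140.4°] cycloidal, h=23: full span → s += 23 → s = 33.0000
seg 3 [140.4°–217.4°] cycloidal, h=30: full span → s += 30 → s = 63.0000
seg 4 [217.4°–242.7°] dwell: s stays 63.0000
seg 5 [242.7°–317.7°] cycloidal, h=14: θ=272.3° here. β=29.6, B=75. 14·(0.3947 − sin(2π·0.3947)/(2π)) = 4.1560 → s = 67.1560

67.1560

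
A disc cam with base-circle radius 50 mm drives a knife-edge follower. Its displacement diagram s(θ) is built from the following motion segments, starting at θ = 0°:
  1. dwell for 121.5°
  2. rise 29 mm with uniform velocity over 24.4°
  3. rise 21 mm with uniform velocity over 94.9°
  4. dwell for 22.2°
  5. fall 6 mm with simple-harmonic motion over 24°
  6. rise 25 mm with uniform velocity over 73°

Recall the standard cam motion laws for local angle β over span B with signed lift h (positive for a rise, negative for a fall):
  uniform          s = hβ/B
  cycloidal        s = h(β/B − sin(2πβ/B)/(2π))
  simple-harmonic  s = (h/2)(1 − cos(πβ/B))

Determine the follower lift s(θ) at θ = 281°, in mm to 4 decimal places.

seg 1 [0°–121.5°] dwell: s stays 0.0000
seg 2 [121.5°–145.9°] uniform, h=29: full span → s += 29 → s = 29.0000
seg 3 [145.9°–240.8°] uniform, h=21: full span → s += 21 → s = 50.0000
seg 4 [240.8°–263°] dwell: s stays 50.0000
seg 5 [263°–287°] simple-harmonic, h=-6: θ=281° here. β=18, B=24. -6/2·(1 − cos(π·0.7500)) = -5.1213 → s = 44.8787

44.8787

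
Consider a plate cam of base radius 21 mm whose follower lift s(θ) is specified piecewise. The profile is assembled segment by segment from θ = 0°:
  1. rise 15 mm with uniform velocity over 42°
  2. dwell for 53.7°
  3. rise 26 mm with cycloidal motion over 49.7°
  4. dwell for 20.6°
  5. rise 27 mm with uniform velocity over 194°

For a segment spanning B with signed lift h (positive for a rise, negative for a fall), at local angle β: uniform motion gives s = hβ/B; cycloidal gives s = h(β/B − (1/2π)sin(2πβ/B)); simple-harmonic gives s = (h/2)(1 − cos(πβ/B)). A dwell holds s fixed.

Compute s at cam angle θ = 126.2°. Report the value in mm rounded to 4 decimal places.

seg 1 [0°–42°] uniform, h=15: full span → s += 15 → s = 15.0000
seg 2 [42°–95.7°] dwell: s stays 15.0000
seg 3 [95.7°–145.4°] cycloidal, h=26: θ=126.2° here. β=30.5, B=49.7. 26·(0.6137 − sin(2π·0.6137)/(2π)) = 18.6665 → s = 33.6665

33.6665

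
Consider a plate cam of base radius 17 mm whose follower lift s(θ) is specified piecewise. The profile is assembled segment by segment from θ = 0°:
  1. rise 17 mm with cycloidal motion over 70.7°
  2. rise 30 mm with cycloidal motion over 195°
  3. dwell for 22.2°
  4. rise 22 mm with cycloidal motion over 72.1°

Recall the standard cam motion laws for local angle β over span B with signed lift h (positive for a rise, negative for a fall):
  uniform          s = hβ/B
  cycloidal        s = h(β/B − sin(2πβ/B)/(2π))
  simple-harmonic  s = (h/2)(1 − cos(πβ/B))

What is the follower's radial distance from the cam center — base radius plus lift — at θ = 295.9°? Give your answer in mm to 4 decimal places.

seg 1 [0°–70.7°] cycloidal, h=17: full span → s += 17 → s = 17.0000
seg 2 [70.7°–265.7°] cycloidal, h=30: full span → s += 30 → s = 47.0000
seg 3 [265.7°–287.9°] dwell: s stays 47.0000
seg 4 [287.9°–360°] cycloidal, h=22: θ=295.9° here. β=8, B=72.1. 22·(0.1110 − sin(2π·0.1110)/(2π)) = 0.1930 → s = 47.1930
radial distance = base radius + s = 17 + 47.1930 = 64.1930

64.1930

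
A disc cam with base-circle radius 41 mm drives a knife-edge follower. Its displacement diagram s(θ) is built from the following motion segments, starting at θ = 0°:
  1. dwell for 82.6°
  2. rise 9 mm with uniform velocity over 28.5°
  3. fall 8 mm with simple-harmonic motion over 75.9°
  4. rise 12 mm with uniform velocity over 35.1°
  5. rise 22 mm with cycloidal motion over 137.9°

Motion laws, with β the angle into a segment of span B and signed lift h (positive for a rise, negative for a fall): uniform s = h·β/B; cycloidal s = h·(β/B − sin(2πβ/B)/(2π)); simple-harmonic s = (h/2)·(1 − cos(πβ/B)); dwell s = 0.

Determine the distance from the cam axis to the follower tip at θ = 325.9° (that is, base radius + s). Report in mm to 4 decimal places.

seg 1 [0°–82.6°] dwell: s stays 0.0000
seg 2 [82.6°–111.1°] uniform, h=9: full span → s += 9 → s = 9.0000
seg 3 [111.1°–187°] simple-harmonic, h=-8: full span → s += -8 → s = 1.0000
seg 4 [187°–222.1°] uniform, h=12: full span → s += 12 → s = 13.0000
seg 5 [222.1°–360°] cycloidal, h=22: θ=325.9° here. β=103.8, B=137.9. 22·(0.7527 − sin(2π·0.7527)/(2π)) = 20.0607 → s = 33.0607
radial distance = base radius + s = 41 + 33.0607 = 74.0607

74.0607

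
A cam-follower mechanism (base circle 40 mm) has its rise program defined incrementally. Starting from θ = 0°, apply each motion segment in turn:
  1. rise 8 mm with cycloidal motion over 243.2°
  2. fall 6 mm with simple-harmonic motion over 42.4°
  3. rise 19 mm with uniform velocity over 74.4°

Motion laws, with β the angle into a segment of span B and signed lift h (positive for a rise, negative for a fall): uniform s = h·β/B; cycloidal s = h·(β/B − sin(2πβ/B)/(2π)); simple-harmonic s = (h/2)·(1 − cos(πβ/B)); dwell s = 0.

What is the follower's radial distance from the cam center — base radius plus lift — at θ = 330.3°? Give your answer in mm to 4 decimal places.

seg 1 [0°–243.2°] cycloidal, h=8: full span → s += 8 → s = 8.0000
seg 2 [243.2°–285.6°] simple-harmonic, h=-6: full span → s += -6 → s = 2.0000
seg 3 [285.6°–360°] uniform, h=19: θ=330.3° here. β=44.7, B=74.4. 19·44.7/74.4 = 11.4153 → s = 13.4153
radial distance = base radius + s = 40 + 13.4153 = 53.4153

53.4153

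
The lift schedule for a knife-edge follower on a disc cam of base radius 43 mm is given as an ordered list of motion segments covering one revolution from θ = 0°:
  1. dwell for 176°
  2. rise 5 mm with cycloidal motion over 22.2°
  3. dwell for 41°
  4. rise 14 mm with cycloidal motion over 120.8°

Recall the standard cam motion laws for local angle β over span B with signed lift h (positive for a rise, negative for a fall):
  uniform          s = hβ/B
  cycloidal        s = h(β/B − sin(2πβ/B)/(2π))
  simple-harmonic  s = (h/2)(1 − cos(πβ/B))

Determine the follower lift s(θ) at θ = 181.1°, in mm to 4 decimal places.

seg 1 [0°–176°] dwell: s stays 0.0000
seg 2 [176°–198.2°] cycloidal, h=5: θ=181.1° here. β=5.1, B=22.2. 5·(0.2297 − sin(2π·0.2297)/(2π)) = 0.3593 → s = 0.3593

0.3593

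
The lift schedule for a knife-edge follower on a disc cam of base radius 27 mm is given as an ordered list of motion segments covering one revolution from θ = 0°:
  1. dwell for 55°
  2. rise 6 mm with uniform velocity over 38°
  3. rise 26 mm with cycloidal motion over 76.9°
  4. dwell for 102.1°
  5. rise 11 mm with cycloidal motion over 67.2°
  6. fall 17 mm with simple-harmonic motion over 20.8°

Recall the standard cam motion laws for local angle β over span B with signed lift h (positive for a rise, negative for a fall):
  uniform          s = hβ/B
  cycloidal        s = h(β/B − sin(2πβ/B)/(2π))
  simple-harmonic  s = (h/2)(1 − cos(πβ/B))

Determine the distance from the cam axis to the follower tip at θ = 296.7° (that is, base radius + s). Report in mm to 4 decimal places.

seg 1 [0°–55°] dwell: s stays 0.0000
seg 2 [55°–93°] uniform, h=6: full span → s += 6 → s = 6.0000
seg 3 [93°–169.9°] cycloidal, h=26: full span → s += 26 → s = 32.0000
seg 4 [169.9°–272°] dwell: s stays 32.0000
seg 5 [272°–339.2°] cycloidal, h=11: θ=296.7° here. β=24.7, B=67.2. 11·(0.3676 − sin(2π·0.3676)/(2π)) = 2.7487 → s = 34.7487
radial distance = base radius + s = 27 + 34.7487 = 61.7487

61.7487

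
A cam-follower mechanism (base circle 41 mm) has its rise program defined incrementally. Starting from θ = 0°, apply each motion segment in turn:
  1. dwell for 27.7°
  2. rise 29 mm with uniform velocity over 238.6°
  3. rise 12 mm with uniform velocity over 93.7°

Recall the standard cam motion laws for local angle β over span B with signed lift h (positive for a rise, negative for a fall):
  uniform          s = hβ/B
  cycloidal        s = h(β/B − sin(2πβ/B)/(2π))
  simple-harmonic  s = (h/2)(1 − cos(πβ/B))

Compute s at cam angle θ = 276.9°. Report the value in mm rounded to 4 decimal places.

seg 1 [0°–27.7°] dwell: s stays 0.0000
seg 2 [27.7°–266.3°] uniform, h=29: full span → s += 29 → s = 29.0000
seg 3 [266.3°–360°] uniform, h=12: θ=276.9° here. β=10.6, B=93.7. 12·10.6/93.7 = 1.3575 → s = 30.3575

30.3575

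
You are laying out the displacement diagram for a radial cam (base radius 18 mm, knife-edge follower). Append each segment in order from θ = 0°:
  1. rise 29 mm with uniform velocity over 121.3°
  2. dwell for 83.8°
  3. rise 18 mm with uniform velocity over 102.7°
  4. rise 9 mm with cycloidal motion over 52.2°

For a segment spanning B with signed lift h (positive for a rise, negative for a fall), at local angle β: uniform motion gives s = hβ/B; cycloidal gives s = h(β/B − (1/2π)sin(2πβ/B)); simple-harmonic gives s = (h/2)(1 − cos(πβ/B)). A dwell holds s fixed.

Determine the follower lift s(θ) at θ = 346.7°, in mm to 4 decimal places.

seg 1 [0°–121.3°] uniform, h=29: full span → s += 29 → s = 29.0000
seg 2 [121.3°–205.1°] dwell: s stays 29.0000
seg 3 [205.1°–307.8°] uniform, h=18: full span → s += 18 → s = 47.0000
seg 4 [307.8°–360°] cycloidal, h=9: θ=346.7° here. β=38.9, B=52.2. 9·(0.7452 − sin(2π·0.7452)/(2π)) = 8.1386 → s = 55.1386

55.1386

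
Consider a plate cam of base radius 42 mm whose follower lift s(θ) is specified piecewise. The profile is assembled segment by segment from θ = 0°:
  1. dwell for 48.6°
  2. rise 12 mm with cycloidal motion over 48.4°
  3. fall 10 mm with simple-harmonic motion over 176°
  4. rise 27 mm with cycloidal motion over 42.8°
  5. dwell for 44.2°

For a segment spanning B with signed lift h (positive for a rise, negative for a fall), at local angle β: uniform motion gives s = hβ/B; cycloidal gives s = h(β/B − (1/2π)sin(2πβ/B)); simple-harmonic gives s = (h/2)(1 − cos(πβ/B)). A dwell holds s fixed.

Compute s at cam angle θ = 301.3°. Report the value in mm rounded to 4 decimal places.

seg 1 [0°–48.6°] dwell: s stays 0.0000
seg 2 [48.6°–97°] cycloidal, h=12: full span → s += 12 → s = 12.0000
seg 3 [97°–273°] simple-harmonic, h=-10: full span → s += -10 → s = 2.0000
seg 4 [273°–315.8°] cycloidal, h=27: θ=301.3° here. β=28.3, B=42.8. 27·(0.6612 − sin(2π·0.6612)/(2π)) = 21.4985 → s = 23.4985

23.4985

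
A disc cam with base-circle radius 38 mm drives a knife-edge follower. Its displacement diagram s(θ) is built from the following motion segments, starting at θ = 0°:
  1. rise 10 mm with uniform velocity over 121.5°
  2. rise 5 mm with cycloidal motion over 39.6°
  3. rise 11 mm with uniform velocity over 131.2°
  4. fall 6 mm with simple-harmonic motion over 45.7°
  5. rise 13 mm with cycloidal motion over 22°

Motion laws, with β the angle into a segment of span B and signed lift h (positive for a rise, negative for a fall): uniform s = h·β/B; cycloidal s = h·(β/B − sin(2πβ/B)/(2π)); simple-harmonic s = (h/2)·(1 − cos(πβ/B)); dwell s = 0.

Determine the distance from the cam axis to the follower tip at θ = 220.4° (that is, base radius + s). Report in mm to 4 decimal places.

seg 1 [0°–121.5°] uniform, h=10: full span → s += 10 → s = 10.0000
seg 2 [121.5°–161.1°] cycloidal, h=5: full span → s += 5 → s = 15.0000
seg 3 [161.1°–292.3°] uniform, h=11: θ=220.4° here. β=59.3, B=131.2. 11·59.3/131.2 = 4.9718 → s = 19.9718
radial distance = base radius + s = 38 + 19.9718 = 57.9718

57.9718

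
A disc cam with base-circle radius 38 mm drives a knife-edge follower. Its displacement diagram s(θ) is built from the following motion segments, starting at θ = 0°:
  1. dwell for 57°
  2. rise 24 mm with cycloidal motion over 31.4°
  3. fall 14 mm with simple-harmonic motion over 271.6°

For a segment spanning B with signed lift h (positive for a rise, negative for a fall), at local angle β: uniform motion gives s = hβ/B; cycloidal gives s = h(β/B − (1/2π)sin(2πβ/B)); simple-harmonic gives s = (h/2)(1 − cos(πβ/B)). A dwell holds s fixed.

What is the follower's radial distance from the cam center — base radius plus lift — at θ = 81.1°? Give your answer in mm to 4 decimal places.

seg 1 [0°–57°] dwell: s stays 0.0000
seg 2 [57°–88.4°] cycloidal, h=24: θ=81.1° here. β=24.1, B=31.4. 24·(0.7675 − sin(2π·0.7675)/(2π)) = 22.2170 → s = 22.2170
radial distance = base radius + s = 38 + 22.2170 = 60.2170

60.2170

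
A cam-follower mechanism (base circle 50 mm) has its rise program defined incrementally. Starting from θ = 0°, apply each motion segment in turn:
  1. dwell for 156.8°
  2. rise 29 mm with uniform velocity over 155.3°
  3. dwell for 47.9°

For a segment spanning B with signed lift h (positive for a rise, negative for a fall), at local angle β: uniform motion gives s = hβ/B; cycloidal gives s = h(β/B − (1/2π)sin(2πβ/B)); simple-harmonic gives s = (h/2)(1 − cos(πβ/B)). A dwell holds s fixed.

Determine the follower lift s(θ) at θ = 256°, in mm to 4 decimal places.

seg 1 [0°–156.8°] dwell: s stays 0.0000
seg 2 [156.8°–312.1°] uniform, h=29: θ=256° here. β=99.2, B=155.3. 29·99.2/155.3 = 18.5241 → s = 18.5241

18.5241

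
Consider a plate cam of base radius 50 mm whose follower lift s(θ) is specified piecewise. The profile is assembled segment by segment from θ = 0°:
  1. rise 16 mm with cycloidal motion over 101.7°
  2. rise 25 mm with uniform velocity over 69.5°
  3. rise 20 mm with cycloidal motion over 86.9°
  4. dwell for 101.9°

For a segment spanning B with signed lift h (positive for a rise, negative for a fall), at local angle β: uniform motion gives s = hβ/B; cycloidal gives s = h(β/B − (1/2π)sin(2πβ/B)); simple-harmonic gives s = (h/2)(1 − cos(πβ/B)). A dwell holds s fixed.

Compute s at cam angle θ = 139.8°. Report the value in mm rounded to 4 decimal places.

seg 1 [0°–101.7°] cycloidal, h=16: full span → s += 16 → s = 16.0000
seg 2 [101.7°–171.2°] uniform, h=25: θ=139.8° here. β=38.1, B=69.5. 25·38.1/69.5 = 13.7050 → s = 29.7050

29.7050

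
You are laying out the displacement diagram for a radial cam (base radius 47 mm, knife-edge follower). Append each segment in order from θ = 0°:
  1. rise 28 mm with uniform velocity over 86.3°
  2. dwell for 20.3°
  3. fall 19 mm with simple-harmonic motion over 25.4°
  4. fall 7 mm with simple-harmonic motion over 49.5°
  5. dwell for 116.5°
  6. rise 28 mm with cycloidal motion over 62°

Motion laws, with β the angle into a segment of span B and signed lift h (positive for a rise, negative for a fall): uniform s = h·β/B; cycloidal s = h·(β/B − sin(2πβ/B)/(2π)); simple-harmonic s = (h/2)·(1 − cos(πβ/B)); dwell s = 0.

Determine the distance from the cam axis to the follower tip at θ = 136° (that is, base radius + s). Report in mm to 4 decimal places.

seg 1 [0°–86.3°] uniform, h=28: full span → s += 28 → s = 28.0000
seg 2 [86.3°–106.6°] dwell: s stays 28.0000
seg 3 [106.6°–132°] simple-harmonic, h=-19: full span → s += -19 → s = 9.0000
seg 4 [132°–181.5°] simple-harmonic, h=-7: θ=136° here. β=4, B=49.5. -7/2·(1 − cos(π·0.0808)) = -0.1122 → s = 8.8878
radial distance = base radius + s = 47 + 8.8878 = 55.8878

55.8878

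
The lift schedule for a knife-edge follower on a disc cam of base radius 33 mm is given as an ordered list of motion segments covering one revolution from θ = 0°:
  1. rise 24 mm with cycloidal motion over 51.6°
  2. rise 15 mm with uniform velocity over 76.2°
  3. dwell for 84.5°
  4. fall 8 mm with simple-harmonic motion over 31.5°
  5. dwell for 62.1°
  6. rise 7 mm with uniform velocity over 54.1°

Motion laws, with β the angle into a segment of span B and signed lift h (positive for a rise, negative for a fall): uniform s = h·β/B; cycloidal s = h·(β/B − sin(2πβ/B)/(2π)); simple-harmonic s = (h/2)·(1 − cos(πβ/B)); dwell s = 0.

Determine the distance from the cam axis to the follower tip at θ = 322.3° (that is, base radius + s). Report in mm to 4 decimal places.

seg 1 [0°–51.6°] cycloidal, h=24: full span → s += 24 → s = 24.0000
seg 2 [51.6°–127.8°] uniform, h=15: full span → s += 15 → s = 39.0000
seg 3 [127.8°–212.3°] dwell: s stays 39.0000
seg 4 [212.3°–243.8°] simple-harmonic, h=-8: full span → s += -8 → s = 31.0000
seg 5 [243.8°–305.9°] dwell: s stays 31.0000
seg 6 [305.9°–360°] uniform, h=7: θ=322.3° here. β=16.4, B=54.1. 7·16.4/54.1 = 2.1220 → s = 33.1220
radial distance = base radius + s = 33 + 33.1220 = 66.1220

66.1220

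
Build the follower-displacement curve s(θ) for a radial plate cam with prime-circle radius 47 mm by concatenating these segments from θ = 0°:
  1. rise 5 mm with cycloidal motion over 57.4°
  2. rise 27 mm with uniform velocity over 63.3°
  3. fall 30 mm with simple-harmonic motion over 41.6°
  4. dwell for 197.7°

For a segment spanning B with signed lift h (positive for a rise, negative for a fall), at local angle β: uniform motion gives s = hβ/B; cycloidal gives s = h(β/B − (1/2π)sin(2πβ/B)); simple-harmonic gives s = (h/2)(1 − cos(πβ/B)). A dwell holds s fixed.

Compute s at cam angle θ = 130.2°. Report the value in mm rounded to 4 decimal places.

seg 1 [0°–57.4°] cycloidal, h=5: full span → s += 5 → s = 5.0000
seg 2 [57.4°–120.7°] uniform, h=27: full span → s += 27 → s = 32.0000
seg 3 [120.7°–162.3°] simple-harmonic, h=-30: θ=130.2° here. β=9.5, B=41.6. -30/2·(1 − cos(π·0.2284)) = -3.6975 → s = 28.3025

28.3025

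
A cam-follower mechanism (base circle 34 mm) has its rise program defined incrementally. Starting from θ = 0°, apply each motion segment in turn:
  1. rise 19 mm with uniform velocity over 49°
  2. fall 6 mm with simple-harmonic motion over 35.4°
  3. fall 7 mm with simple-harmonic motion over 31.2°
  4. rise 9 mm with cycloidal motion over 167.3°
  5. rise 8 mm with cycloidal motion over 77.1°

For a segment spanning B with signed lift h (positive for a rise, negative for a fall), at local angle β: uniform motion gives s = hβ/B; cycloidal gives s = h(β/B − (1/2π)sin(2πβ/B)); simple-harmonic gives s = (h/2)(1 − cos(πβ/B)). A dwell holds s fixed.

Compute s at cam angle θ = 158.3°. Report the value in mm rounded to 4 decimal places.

seg 1 [0°–49°] uniform, h=19: full span → s += 19 → s = 19.0000
seg 2 [49°–84.4°] simple-harmonic, h=-6: full span → s += -6 → s = 13.0000
seg 3 [84.4°–115.6°] simple-harmonic, h=-7: full span → s += -7 → s = 6.0000
seg 4 [115.6°–282.9°] cycloidal, h=9: θ=158.3° here. β=42.7, B=167.3. 9·(0.2552 − sin(2π·0.2552)/(2π)) = 0.8654 → s = 6.8654

6.8654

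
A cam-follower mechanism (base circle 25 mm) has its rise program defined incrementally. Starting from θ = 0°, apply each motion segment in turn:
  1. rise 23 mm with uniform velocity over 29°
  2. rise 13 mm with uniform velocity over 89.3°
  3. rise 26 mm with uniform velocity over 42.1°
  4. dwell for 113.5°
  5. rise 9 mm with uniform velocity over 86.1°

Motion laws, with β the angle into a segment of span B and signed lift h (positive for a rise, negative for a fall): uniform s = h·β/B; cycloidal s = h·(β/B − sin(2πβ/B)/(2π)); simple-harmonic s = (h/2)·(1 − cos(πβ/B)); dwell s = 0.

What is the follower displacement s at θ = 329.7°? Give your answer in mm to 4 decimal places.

seg 1 [0°–29°] uniform, h=23: full span → s += 23 → s = 23.0000
seg 2 [29°–118.3°] uniform, h=13: full span → s += 13 → s = 36.0000
seg 3 [118.3°–160.4°] uniform, h=26: full span → s += 26 → s = 62.0000
seg 4 [160.4°–273.9°] dwell: s stays 62.0000
seg 5 [273.9°–360°] uniform, h=9: θ=329.7° here. β=55.8, B=86.1. 9·55.8/86.1 = 5.8328 → s = 67.8328

67.8328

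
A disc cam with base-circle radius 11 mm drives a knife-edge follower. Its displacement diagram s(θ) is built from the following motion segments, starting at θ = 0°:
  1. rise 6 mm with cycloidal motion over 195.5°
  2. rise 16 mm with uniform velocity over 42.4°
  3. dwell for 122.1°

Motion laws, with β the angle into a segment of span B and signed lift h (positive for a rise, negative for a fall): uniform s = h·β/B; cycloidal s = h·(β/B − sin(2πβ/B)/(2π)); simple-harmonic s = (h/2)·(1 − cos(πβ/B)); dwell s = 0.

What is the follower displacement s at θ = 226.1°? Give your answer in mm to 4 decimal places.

seg 1 [0°–195.5°] cycloidal, h=6: full span → s += 6 → s = 6.0000
seg 2 [195.5°–237.9°] uniform, h=16: θ=226.1° here. β=30.6, B=42.4. 16·30.6/42.4 = 11.5472 → s = 17.5472

17.5472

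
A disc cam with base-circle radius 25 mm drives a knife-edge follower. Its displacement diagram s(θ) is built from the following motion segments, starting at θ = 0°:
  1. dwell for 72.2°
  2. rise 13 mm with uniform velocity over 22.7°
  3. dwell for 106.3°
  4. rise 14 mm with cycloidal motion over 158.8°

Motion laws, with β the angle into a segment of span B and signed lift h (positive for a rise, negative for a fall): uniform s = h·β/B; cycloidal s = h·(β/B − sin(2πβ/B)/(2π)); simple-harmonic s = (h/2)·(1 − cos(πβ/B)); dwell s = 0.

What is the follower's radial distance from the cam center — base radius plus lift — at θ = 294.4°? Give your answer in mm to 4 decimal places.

seg 1 [0°–72.2°] dwell: s stays 0.0000
seg 2 [72.2°–94.9°] uniform, h=13: full span → s += 13 → s = 13.0000
seg 3 [94.9°–201.2°] dwell: s stays 13.0000
seg 4 [201.2°–360°] cycloidal, h=14: θ=294.4° here. β=93.2, B=158.8. 14·(0.5869 − sin(2π·0.5869)/(2π)) = 9.3737 → s = 22.3737
radial distance = base radius + s = 25 + 22.3737 = 47.3737

47.3737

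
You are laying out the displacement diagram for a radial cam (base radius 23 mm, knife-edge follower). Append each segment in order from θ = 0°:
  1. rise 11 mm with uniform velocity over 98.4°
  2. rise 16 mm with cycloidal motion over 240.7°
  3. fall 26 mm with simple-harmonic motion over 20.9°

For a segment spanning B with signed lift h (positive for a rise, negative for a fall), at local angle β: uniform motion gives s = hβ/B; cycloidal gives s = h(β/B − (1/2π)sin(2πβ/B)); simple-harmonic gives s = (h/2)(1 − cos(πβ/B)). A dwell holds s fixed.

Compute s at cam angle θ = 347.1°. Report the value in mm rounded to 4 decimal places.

seg 1 [0°–98.4°] uniform, h=11: full span → s += 11 → s = 11.0000
seg 2 [98.4°–339.1°] cycloidal, h=16: full span → s += 16 → s = 27.0000
seg 3 [339.1°–360°] simple-harmonic, h=-26: θ=347.1° here. β=8, B=20.9. -26/2·(1 − cos(π·0.3828)) = -8.3199 → s = 18.6801

18.6801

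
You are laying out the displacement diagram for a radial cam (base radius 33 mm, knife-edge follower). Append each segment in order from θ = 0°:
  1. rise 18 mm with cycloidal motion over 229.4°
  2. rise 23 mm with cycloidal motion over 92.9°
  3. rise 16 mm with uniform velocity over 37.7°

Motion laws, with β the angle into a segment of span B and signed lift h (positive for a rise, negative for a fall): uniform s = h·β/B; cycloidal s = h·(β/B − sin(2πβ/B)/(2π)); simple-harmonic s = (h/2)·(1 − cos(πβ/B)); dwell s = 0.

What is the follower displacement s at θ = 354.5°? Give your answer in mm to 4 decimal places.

seg 1 [0°–229.4°] cycloidal, h=18: full span → s += 18 → s = 18.0000
seg 2 [229.4°–322.3°] cycloidal, h=23: full span → s += 23 → s = 41.0000
seg 3 [322.3°–360°] uniform, h=16: θ=354.5° here. β=32.2, B=37.7. 16·32.2/37.7 = 13.6658 → s = 54.6658

54.6658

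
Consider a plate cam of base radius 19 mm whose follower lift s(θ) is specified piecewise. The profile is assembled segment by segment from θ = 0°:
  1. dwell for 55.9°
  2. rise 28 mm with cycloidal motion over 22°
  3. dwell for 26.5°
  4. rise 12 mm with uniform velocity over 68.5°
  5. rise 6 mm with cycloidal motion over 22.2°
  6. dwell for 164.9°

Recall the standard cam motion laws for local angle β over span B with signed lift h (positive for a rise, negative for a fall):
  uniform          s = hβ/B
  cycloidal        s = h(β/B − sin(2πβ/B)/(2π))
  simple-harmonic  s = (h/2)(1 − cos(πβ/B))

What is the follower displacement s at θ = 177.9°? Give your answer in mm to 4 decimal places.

seg 1 [0°–55.9°] dwell: s stays 0.0000
seg 2 [55.9°–77.9°] cycloidal, h=28: full span → s += 28 → s = 28.0000
seg 3 [77.9°–104.4°] dwell: s stays 28.0000
seg 4 [104.4°–172.9°] uniform, h=12: full span → s += 12 → s = 40.0000
seg 5 [172.9°–195.1°] cycloidal, h=6: θ=177.9° here. β=5, B=22.2. 6·(0.2252 − sin(2π·0.2252)/(2π)) = 0.4080 → s = 40.4080

40.4080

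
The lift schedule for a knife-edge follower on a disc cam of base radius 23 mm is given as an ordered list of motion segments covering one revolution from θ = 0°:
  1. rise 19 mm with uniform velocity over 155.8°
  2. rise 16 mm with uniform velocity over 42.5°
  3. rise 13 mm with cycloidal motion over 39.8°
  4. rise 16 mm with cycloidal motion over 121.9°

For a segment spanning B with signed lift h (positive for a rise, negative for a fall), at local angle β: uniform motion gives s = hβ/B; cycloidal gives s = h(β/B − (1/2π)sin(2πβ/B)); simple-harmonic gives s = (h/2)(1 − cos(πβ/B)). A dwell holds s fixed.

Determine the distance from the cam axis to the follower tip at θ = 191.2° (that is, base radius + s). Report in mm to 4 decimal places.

seg 1 [0°–155.8°] uniform, h=19: full span → s += 19 → s = 19.0000
seg 2 [155.8°–198.3°] uniform, h=16: θ=191.2° here. β=35.4, B=42.5. 16·35.4/42.5 = 13.3271 → s = 32.3271
radial distance = base radius + s = 23 + 32.3271 = 55.3271

55.3271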